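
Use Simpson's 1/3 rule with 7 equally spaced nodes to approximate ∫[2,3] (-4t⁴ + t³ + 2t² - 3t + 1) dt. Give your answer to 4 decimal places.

h = (3 − 2)/6 = 0.166667.
Nodes t₀,…,t₆ = 2, 2.166667, 2.333333, 2.5, 2.666667, 2.833333, 3.
f(t) = -4t⁴ + t³ + 2t² - 3t + 1: f₀=-53, f₁=-74.091049, f₂=-100.975309, f₃=-134.625, f₄=-176.086420, f₅=-226.479938, f₆=-287.
(h/3)·[f₀ + 4f₁ + 2f₂ + 4f₃ + 2f₄ + 4f₅ + f₆] = 0.055556·(-2634.907407) = -146.3837.

-146.3837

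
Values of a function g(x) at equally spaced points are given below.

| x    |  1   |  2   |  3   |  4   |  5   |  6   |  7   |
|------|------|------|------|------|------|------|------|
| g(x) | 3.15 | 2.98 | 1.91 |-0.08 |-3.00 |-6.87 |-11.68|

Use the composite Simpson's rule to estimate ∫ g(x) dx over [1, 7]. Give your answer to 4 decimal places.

h = 1, n = 6.
(h/3)·[y₀ + 4y₁ + 2y₂ + 4y₃ + 2y₄ + 4y₅ + y₆] = 0.333333·(-26.59) = -8.8633.

-8.8633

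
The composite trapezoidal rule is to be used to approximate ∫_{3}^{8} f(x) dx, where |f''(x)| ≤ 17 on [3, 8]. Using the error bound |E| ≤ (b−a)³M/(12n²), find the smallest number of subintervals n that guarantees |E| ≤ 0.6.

Need 2125/(12n²) ≤ 0.6.
n² ≥ 2125/(12·0.6) = 295.139 ⇒ n ≥ 17.1796, so the smallest n is 18.

18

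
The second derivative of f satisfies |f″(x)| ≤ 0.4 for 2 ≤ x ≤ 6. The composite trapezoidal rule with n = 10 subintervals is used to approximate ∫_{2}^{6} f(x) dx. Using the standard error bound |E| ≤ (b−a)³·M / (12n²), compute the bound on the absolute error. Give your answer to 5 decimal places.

|E| ≤ (4)³·0.4 / (12·10²) = 25.6/1200 = 0.02133.

0.02133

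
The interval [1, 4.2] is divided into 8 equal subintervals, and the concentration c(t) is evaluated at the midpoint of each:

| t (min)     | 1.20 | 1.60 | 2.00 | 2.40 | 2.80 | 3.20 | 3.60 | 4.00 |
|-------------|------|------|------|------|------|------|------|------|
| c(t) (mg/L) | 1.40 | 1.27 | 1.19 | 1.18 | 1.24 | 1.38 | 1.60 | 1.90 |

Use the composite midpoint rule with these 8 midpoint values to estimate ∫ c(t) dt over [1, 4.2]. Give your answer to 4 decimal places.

4.4640

h = 0.4, n = 8.
h·[y(m₁) + y(m₂) + y(m₃) + y(m₄) + y(m₅) + y(m₆) + y(m₇) + y(m₈)] = 0.4·(11.16) = 4.4640.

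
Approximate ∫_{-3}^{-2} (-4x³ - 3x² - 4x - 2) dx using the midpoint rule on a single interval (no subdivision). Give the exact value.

M = (b−a)·f(-2.5) = 1·(51.75) = 51.75.

51.75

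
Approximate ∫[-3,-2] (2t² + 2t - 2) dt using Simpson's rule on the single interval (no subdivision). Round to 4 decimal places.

S = (b−a)/6 · [f(-3) + 4f(-2.5) + f(-2)] = 0.166667·[10 + 4·5.5 + 2] = 5.6667.

5.6667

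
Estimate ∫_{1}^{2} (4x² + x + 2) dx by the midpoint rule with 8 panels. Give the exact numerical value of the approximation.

h = (2 − 1)/8 = 0.125.
Midpoints m₁,…,m₈ = 1.0625, 1.1875, 1.3125, 1.4375, 1.5625, 1.6875, 1.8125, 1.9375.
f(m₁)=7.578125, f(m₂)=8.828125, f(m₃)=10.203125, f(m₄)=11.703125, f(m₅)=13.328125, f(m₆)=15.078125, f(m₇)=16.953125, f(m₈)=18.953125.
h·[f(m₁) + f(m₂) + f(m₃) + f(m₄) + f(m₅) + f(m₆) + f(m₇) + f(m₈)] = 0.125·(102.625) = 12.828125.

12.828125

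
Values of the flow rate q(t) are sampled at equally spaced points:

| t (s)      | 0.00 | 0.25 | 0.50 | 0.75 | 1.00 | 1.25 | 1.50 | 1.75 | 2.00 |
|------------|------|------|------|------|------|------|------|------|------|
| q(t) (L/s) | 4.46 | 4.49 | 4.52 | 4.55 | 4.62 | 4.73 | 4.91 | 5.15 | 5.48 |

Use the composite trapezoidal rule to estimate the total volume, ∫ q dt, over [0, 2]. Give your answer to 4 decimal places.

9.4850

h = 0.25, n = 8.
(h/2)·[y₀ + 2y₁ + 2y₂ + 2y₃ + 2y₄ + 2y₅ + 2y₆ + 2y₇ + y₈] = 0.125·(75.88) = 9.4850.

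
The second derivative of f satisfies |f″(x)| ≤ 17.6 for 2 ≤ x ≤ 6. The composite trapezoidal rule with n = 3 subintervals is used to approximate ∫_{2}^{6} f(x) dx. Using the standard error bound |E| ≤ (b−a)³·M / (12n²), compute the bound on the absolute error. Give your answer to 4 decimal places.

|E| ≤ (4)³·17.6 / (12·3²) = 1126.4/108 = 10.4296.

10.4296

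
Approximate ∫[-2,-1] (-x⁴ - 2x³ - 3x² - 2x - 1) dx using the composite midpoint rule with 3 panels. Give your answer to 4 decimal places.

-3.6263

h = (-1 − (-2))/3 = 0.333333.
Midpoints m₁,…,m₃ = -1.833333, -1.5, -1.166667.
f(m₁)=-6.389660, f(m₂)=-3.0625, f(m₃)=-1.426698.
h·[f(m₁) + f(m₂) + f(m₃)] = 0.333333·(-10.878858) = -3.6263.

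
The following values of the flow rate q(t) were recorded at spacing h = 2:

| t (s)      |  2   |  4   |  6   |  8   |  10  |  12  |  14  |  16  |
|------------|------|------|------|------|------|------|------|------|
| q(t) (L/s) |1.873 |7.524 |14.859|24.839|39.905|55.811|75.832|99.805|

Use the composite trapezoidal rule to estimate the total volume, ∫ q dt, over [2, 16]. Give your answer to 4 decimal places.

539.2180

h = 2, n = 7.
(h/2)·[y₀ + 2y₁ + 2y₂ + 2y₃ + 2y₄ + 2y₅ + 2y₆ + y₇] = 1·(539.218) = 539.2180.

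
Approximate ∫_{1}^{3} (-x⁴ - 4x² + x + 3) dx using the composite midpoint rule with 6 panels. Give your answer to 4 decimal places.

-72.5118

h = (3 − 1)/6 = 0.333333.
Midpoints m₁,…,m₆ = 1.166667, 1.5, 1.833333, 2.166667, 2.5, 2.833333.
f(m₁)=-3.130401, f(m₂)=-9.5625, f(m₃)=-19.908179, f(m₄)=-35.648920, f(m₅)=-58.5625, f(m₆)=-90.722994.
h·[f(m₁) + f(m₂) + f(m₃) + f(m₄) + f(m₅) + f(m₆)] = 0.333333·(-217.535494) = -72.5118.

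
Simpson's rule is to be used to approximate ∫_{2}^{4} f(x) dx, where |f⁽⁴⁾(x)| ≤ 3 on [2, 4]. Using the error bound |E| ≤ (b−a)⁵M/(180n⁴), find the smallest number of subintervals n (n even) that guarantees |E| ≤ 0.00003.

Need 96/(180n⁴) ≤ 0.00003.
n⁴ ≥ 96/(180·0.00003) = 17777.8 ⇒ n ≥ 11.5470, so the smallest even n is 12. (n must be even for Simpson's rule.)

12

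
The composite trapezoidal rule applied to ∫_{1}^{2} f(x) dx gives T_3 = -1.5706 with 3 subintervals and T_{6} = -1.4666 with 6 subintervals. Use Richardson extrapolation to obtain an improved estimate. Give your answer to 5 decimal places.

-1.43193

R = (4·T_{6} − T_3) / 3 = (4·(-1.4666) − (-1.5706))/3 = (-4.2958)/3 = -1.43193.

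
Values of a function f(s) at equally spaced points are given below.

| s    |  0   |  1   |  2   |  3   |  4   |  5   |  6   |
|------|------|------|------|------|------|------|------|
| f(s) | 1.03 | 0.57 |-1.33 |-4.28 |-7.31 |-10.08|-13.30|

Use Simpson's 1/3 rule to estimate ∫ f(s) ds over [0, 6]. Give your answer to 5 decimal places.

h = 1, n = 6.
(h/3)·[y₀ + 4y₁ + 2y₂ + 4y₃ + 2y₄ + 4y₅ + y₆] = 0.333333·(-84.71) = -28.23667.

-28.23667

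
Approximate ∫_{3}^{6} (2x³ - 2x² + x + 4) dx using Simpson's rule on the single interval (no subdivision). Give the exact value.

507

S = (b−a)/6 · [f(3) + 4f(4.5) + f(6)] = 0.5·[43 + 4·150.25 + 370] = 507.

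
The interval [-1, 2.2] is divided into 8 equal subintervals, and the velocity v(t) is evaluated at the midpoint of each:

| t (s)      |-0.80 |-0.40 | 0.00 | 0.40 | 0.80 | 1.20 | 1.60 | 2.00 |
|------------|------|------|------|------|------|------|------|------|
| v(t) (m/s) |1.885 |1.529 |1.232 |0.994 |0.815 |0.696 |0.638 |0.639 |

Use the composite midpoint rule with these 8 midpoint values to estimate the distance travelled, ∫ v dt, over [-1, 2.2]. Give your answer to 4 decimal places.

h = 0.4, n = 8.
h·[y(m₁) + y(m₂) + y(m₃) + y(m₄) + y(m₅) + y(m₆) + y(m₇) + y(m₈)] = 0.4·(8.428) = 3.3712.

3.3712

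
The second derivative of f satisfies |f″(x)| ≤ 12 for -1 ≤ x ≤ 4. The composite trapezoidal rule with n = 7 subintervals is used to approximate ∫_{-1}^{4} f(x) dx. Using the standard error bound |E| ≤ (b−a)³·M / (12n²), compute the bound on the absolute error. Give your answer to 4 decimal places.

|E| ≤ (5)³·12 / (12·7²) = 1500/588 = 2.5510.

2.5510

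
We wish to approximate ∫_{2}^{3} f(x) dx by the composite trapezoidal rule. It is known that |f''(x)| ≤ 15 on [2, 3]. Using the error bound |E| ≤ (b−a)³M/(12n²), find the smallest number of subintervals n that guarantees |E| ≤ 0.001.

Need 15/(12n²) ≤ 0.001.
n² ≥ 15/(12·0.001) = 1250 ⇒ n ≥ 35.3553, so the smallest n is 36.

36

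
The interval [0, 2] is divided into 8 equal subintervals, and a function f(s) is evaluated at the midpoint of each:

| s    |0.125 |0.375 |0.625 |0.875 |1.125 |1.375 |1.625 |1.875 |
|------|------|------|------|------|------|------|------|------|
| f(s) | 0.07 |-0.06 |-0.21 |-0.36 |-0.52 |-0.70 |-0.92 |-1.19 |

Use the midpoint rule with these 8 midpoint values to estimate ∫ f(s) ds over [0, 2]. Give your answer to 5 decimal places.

h = 0.25, n = 8.
h·[y(m₁) + y(m₂) + y(m₃) + y(m₄) + y(m₅) + y(m₆) + y(m₇) + y(m₈)] = 0.25·(-3.89) = -0.97250.

-0.97250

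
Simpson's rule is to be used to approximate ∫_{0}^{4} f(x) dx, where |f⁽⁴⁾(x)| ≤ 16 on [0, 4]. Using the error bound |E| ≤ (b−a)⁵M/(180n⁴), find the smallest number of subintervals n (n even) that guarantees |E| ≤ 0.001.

Need 16384/(180n⁴) ≤ 0.001.
n⁴ ≥ 16384/(180·0.001) = 91022.2 ⇒ n ≥ 17.3695, so the smallest even n is 18. (n must be even for Simpson's rule.)

18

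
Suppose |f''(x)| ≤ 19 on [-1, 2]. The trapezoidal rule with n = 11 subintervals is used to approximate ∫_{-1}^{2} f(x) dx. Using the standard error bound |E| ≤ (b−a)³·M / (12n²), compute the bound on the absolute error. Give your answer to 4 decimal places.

0.3533

|E| ≤ (3)³·19 / (12·11²) = 513/1452 = 0.3533.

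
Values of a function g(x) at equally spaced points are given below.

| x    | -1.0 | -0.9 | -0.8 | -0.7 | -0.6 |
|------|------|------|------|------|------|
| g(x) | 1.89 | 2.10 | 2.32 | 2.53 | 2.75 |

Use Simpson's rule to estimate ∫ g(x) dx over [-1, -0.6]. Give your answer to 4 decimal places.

0.9267

h = 0.1, n = 4.
(h/3)·[y₀ + 4y₁ + 2y₂ + 4y₃ + y₄] = 0.033333·(27.80) = 0.9267.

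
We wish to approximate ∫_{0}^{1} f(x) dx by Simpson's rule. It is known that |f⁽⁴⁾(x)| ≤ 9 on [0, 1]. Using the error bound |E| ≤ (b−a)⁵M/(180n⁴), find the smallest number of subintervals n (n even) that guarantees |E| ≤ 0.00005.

6

Need 9/(180n⁴) ≤ 0.00005.
n⁴ ≥ 9/(180·0.00005) = 1000 ⇒ n ≥ 5.6234, so the smallest even n is 6. (n must be even for Simpson's rule.)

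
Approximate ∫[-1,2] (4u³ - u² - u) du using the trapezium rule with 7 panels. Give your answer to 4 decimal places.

10.9592

h = (2 − (-1))/7 = 0.428571.
Nodes u₀,…,u₇ = -1, -0.571429, -0.142857, 0.285714, 0.714286, 1.142857, 1.571429, 2.
f(u) = 4u³ - u² - u: f₀=-4, f₁=-0.501458, f₂=0.110787, f₃=-0.274052, f₄=0.233236, f₅=3.521866, f₆=11.481050, f₇=26.
(h/2)·[f₀ + 2f₁ + 2f₂ + 2f₃ + 2f₄ + 2f₅ + 2f₆ + f₇] = 0.214286·(51.142857) = 10.9592.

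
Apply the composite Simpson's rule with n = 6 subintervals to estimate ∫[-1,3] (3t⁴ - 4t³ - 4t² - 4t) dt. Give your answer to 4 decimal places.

13.3827

h = (3 − (-1))/6 = 0.666667.
Nodes t₀,…,t₆ = -1, -0.333333, 0.333333, 1, 1.666667, 2.333333, 3.
f(t) = 3t⁴ - 4t³ - 4t² - 4t: f₀=7, f₁=1.074074, f₂=-1.888889, f₃=-9, f₄=-13.148148, f₅=7, f₆=87.
(h/3)·[f₀ + 4f₁ + 2f₂ + 4f₃ + 2f₄ + 4f₅ + f₆] = 0.222222·(60.222222) = 13.3827.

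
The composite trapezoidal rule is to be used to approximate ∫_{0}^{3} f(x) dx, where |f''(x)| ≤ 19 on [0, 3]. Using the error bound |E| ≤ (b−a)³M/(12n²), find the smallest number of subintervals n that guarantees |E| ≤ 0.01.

Need 513/(12n²) ≤ 0.01.
n² ≥ 513/(12·0.01) = 4275 ⇒ n ≥ 65.3835, so the smallest n is 66.

66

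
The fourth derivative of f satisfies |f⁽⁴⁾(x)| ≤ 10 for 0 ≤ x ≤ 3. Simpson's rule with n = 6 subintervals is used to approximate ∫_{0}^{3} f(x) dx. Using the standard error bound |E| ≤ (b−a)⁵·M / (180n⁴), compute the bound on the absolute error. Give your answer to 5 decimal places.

0.01042

|E| ≤ (3)⁵·10 / (180·6⁴) = 2430/233280 = 0.01042.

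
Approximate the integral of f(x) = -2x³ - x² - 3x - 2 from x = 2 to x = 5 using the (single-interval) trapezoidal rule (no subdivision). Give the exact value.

T = (b−a)/2 · [f(2) + f(5)] = 1.5·[(-28) + (-292)] = -480.

-480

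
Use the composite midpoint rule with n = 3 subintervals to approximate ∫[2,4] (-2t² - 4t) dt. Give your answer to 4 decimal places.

h = (4 − 2)/3 = 0.666667.
Midpoints m₁,…,m₃ = 2.333333, 3, 3.666667.
f(m₁)=-20.222222, f(m₂)=-30, f(m₃)=-41.555556.
h·[f(m₁) + f(m₂) + f(m₃)] = 0.666667·(-91.777778) = -61.1852.

-61.1852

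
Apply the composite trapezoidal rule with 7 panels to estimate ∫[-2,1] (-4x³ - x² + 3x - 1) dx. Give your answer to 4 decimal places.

h = (1 − (-2))/7 = 0.428571.
Nodes x₀,…,x₇ = -2, -1.571429, -1.142857, -0.714286, -0.285714, 0.142857, 0.571429, 1.
f(x) = -4x³ - x² + 3x - 1: f₀=21, f₁=7.338192, f₂=0.236152, f₃=-2.195335, f₄=-1.845481, f₅=-0.603499, f₆=-0.358601, f₇=-3.
(h/2)·[f₀ + 2f₁ + 2f₂ + 2f₃ + 2f₄ + 2f₅ + 2f₆ + f₇] = 0.214286·(23.142857) = 4.9592.

4.9592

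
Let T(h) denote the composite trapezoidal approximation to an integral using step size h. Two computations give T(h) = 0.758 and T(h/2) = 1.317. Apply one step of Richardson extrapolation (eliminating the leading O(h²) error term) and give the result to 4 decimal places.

R = (4·T(h/2) − T(h)) / 3 = (4·1.317 − 0.758)/3 = (4.510)/3 = 1.5033.

1.5033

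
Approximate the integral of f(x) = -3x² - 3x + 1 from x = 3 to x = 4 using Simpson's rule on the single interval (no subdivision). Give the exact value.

-46.5

S = (b−a)/6 · [f(3) + 4f(3.5) + f(4)] = 0.166667·[(-35) + 4·(-46.25) + (-59)] = -46.5.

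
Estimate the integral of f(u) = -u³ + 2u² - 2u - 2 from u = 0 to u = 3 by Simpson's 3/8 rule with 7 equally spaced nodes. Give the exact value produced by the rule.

-17.25

h = (3 − 0)/6 = 0.5.
Nodes u₀,…,u₆ = 0, 0.5, 1, 1.5, 2, 2.5, 3.
f(u) = -u³ + 2u² - 2u - 2: f₀=-2, f₁=-2.625, f₂=-3, f₃=-3.875, f₄=-6, f₅=-10.125, f₆=-17.
(3h/8)·[f₀ + 3f₁ + 3f₂ + 2f₃ + 3f₄ + 3f₅ + f₆] = 0.1875·(-92) = -17.25.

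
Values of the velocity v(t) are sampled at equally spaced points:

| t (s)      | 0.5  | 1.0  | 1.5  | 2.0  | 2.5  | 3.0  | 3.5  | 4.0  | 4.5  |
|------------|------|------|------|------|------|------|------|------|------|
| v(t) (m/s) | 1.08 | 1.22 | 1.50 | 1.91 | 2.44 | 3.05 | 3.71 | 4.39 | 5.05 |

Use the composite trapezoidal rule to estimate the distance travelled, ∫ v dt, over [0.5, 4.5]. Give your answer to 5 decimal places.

10.64250

h = 0.5, n = 8.
(h/2)·[y₀ + 2y₁ + 2y₂ + 2y₃ + 2y₄ + 2y₅ + 2y₆ + 2y₇ + y₈] = 0.25·(42.57) = 10.64250.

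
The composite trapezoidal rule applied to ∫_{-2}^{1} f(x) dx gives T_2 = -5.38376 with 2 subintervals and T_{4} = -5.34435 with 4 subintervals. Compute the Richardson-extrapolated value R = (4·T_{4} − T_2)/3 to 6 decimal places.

-5.331213

R = (4·T_{4} − T_2) / 3 = (4·(-5.34435) − (-5.38376))/3 = (-15.99364)/3 = -5.331213.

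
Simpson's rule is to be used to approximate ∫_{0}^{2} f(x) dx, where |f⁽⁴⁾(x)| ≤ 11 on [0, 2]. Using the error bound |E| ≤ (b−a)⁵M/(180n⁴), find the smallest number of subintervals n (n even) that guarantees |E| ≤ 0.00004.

16

Need 352/(180n⁴) ≤ 0.00004.
n⁴ ≥ 352/(180·0.00004) = 48888.9 ⇒ n ≥ 14.8697, so the smallest even n is 16. (n must be even for Simpson's rule.)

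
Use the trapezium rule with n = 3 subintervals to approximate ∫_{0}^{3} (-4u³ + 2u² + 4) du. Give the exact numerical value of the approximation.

h = (3 − 0)/3 = 1.
Nodes u₀,…,u₃ = 0, 1, 2, 3.
f(u) = -4u³ + 2u² + 4: f₀=4, f₁=2, f₂=-20, f₃=-86.
(h/2)·[f₀ + 2f₁ + 2f₂ + f₃] = 0.5·(-118) = -59.

-59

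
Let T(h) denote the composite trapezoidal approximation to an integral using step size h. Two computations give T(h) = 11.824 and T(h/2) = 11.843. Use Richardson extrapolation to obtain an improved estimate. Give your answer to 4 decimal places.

R = (4·T(h/2) − T(h)) / 3 = (4·11.843 − 11.824)/3 = (35.548)/3 = 11.8493.

11.8493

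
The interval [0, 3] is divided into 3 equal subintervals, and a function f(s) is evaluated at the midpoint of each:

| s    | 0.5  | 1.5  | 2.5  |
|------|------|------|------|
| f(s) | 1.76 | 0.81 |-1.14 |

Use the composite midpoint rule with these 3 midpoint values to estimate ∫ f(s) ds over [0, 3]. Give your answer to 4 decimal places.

1.4300

h = 1, n = 3.
h·[y(m₁) + y(m₂) + y(m₃)] = 1·(1.43) = 1.4300.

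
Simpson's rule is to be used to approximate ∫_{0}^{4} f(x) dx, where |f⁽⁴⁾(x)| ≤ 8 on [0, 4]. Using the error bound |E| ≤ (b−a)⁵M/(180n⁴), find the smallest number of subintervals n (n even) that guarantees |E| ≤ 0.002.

Need 8192/(180n⁴) ≤ 0.002.
n⁴ ≥ 8192/(180·0.002) = 22755.6 ⇒ n ≥ 12.2821, so the smallest even n is 14. (n must be even for Simpson's rule.)

14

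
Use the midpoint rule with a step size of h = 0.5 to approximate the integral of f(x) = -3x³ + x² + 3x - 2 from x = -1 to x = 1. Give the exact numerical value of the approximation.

-3.375

h = (1 − (-1))/4 = 0.5.
Midpoints m₁,…,m₄ = -0.75, -0.25, 0.25, 0.75.
f(m₁)=-2.421875, f(m₂)=-2.640625, f(m₃)=-1.234375, f(m₄)=-0.453125.
h·[f(m₁) + f(m₂) + f(m₃) + f(m₄)] = 0.5·(-6.75) = -3.375.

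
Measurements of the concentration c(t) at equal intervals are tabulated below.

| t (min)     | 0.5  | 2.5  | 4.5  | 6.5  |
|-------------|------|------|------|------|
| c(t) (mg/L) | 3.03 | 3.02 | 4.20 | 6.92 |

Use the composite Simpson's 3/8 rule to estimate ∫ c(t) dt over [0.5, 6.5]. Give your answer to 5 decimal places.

h = 2, n = 3.
(3h/8)·[y₀ + 3y₁ + 3y₂ + y₃] = 0.75·(31.61) = 23.70750.

23.70750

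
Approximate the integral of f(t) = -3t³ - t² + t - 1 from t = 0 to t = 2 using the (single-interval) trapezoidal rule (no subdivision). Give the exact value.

T = (b−a)/2 · [f(0) + f(2)] = 1·[(-1) + (-27)] = -28.

-28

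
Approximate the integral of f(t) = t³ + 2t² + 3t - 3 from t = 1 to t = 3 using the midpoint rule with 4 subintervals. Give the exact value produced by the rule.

h = (3 − 1)/4 = 0.5.
Midpoints m₁,…,m₄ = 1.25, 1.75, 2.25, 2.75.
f(m₁)=5.828125, f(m₂)=13.734375, f(m₃)=25.265625, f(m₄)=41.171875.
h·[f(m₁) + f(m₂) + f(m₃) + f(m₄)] = 0.5·(86) = 43.

43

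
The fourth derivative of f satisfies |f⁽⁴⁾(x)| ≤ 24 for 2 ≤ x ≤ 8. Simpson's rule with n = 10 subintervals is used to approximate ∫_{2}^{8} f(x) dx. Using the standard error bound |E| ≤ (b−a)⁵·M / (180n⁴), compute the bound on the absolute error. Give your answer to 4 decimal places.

|E| ≤ (6)⁵·24 / (180·10⁴) = 186624/1800000 = 0.1037.

0.1037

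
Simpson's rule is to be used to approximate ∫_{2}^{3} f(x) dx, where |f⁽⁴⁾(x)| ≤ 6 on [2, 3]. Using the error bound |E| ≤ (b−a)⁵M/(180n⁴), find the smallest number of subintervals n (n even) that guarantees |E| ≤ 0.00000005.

Need 6/(180n⁴) ≤ 0.00000005.
n⁴ ≥ 6/(180·0.00000005) = 666667 ⇒ n ≥ 28.5744, so the smallest even n is 30. (n must be even for Simpson's rule.)

30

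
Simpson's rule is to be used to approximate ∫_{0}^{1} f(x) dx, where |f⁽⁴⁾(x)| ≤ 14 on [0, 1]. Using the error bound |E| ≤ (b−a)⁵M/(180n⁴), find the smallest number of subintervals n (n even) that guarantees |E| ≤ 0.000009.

Need 14/(180n⁴) ≤ 0.000009.
n⁴ ≥ 14/(180·0.000009) = 8641.98 ⇒ n ≥ 9.6417, so the smallest even n is 10. (n must be even for Simpson's rule.)

10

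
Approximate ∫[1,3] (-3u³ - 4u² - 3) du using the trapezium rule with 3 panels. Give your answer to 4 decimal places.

-103.9259

h = (3 − 1)/3 = 0.666667.
Nodes u₀,…,u₃ = 1, 1.666667, 2.333333, 3.
f(u) = -3u³ - 4u² - 3: f₀=-10, f₁=-28, f₂=-62.888889, f₃=-120.
(h/2)·[f₀ + 2f₁ + 2f₂ + f₃] = 0.333333·(-311.777778) = -103.9259.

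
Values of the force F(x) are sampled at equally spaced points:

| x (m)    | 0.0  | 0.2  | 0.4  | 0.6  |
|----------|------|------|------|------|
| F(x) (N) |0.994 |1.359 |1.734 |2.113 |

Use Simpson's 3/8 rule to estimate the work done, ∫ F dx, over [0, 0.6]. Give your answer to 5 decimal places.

h = 0.2, n = 3.
(3h/8)·[y₀ + 3y₁ + 3y₂ + y₃] = 0.075·(12.386) = 0.92895.

0.92895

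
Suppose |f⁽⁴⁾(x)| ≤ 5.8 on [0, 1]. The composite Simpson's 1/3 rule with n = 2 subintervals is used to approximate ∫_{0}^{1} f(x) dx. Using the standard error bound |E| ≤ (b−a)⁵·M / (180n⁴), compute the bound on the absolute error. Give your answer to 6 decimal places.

|E| ≤ (1)⁵·5.8 / (180·2⁴) = 5.8/2880 = 0.002014.

0.002014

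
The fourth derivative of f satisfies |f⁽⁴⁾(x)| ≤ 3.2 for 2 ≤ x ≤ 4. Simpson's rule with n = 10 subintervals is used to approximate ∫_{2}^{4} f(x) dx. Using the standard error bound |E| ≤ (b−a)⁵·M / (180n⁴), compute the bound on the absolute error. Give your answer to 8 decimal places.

|E| ≤ (2)⁵·3.2 / (180·10⁴) = 102.4/1800000 = 0.00005689.

0.00005689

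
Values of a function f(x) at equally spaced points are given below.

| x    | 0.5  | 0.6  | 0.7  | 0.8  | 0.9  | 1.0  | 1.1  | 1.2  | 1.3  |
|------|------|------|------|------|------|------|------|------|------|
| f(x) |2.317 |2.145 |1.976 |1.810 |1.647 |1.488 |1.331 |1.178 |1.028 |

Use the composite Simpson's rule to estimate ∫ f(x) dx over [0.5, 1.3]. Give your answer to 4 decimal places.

1.3246

h = 0.1, n = 8.
(h/3)·[y₀ + 4y₁ + 2y₂ + 4y₃ + 2y₄ + 4y₅ + 2y₆ + 4y₇ + y₈] = 0.033333·(39.737) = 1.3246.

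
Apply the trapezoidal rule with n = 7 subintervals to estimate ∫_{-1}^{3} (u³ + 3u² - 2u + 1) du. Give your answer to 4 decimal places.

45.3061

h = (3 − (-1))/7 = 0.571429.
Nodes u₀,…,u₇ = -1, -0.428571, 0.142857, 0.714286, 1.285714, 1.857143, 2.428571, 3.
f(u) = u³ + 3u² - 2u + 1: f₀=5, f₁=2.329446, f₂=0.778426, f₃=1.466472, f₄=5.513120, f₅=14.037901, f₆=28.160350, f₇=49.
(h/2)·[f₀ + 2f₁ + 2f₂ + 2f₃ + 2f₄ + 2f₅ + 2f₆ + f₇] = 0.285714·(158.571429) = 45.3061.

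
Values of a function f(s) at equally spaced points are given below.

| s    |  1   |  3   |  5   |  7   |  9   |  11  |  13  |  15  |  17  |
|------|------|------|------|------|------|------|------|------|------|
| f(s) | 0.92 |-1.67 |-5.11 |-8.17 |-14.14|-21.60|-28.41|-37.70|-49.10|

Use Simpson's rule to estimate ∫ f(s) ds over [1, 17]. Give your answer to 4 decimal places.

-280.0400

h = 2, n = 8.
(h/3)·[y₀ + 4y₁ + 2y₂ + 4y₃ + 2y₄ + 4y₅ + 2y₆ + 4y₇ + y₈] = 0.666667·(-420.06) = -280.0400.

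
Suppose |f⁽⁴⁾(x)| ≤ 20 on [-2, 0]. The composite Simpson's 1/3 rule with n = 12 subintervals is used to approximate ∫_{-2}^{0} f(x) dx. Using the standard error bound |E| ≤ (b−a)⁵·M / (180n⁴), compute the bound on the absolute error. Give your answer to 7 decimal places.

0.0001715

|E| ≤ (2)⁵·20 / (180·12⁴) = 640/3732480 = 0.0001715.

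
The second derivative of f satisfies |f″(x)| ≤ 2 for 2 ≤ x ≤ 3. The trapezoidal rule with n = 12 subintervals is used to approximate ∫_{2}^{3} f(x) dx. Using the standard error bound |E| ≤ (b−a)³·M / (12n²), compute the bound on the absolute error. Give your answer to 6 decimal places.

|E| ≤ (1)³·2 / (12·12²) = 2/1728 = 0.001157.

0.001157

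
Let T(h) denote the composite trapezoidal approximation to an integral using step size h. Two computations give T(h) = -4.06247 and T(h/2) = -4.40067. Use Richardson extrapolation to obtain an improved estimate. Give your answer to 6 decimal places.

R = (4·T(h/2) − T(h)) / 3 = (4·(-4.40067) − (-4.06247))/3 = (-13.54021)/3 = -4.513403.

-4.513403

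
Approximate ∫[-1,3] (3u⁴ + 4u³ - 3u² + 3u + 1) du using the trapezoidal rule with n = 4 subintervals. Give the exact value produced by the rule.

h = (3 − (-1))/4 = 1.
Nodes u₀,…,u₄ = -1, 0, 1, 2, 3.
f(u) = 3u⁴ + 4u³ - 3u² + 3u + 1: f₀=-6, f₁=1, f₂=8, f₃=75, f₄=334.
(h/2)·[f₀ + 2f₁ + 2f₂ + 2f₃ + f₄] = 0.5·(496) = 248.

248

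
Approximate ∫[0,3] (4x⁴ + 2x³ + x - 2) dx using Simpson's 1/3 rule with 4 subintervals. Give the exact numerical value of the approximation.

h = (3 − 0)/4 = 0.75.
Nodes x₀,…,x₄ = 0, 0.75, 1.5, 2.25, 3.
f(x) = 4x⁴ + 2x³ + x - 2: f₀=-2, f₁=0.859375, f₂=26.5, f₃=125.546875, f₄=379.
(h/3)·[f₀ + 4f₁ + 2f₂ + 4f₃ + f₄] = 0.25·(935.625) = 233.90625.

233.90625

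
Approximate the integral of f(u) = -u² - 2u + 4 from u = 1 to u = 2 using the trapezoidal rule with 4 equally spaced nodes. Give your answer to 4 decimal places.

h = (2 − 1)/3 = 0.333333.
Nodes u₀,…,u₃ = 1, 1.333333, 1.666667, 2.
f(u) = -u² - 2u + 4: f₀=1, f₁=-0.444444, f₂=-2.111111, f₃=-4.
(h/2)·[f₀ + 2f₁ + 2f₂ + f₃] = 0.166667·(-8.111111) = -1.3519.

-1.3519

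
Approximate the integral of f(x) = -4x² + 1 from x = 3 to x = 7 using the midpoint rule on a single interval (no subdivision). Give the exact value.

-396

M = (b−a)·f(5) = 4·(-99) = -396.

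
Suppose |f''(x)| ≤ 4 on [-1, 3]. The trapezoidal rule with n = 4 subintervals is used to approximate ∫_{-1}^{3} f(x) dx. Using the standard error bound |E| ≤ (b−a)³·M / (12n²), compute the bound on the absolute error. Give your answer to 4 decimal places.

1.3333

|E| ≤ (4)³·4 / (12·4²) = 256/192 = 1.3333.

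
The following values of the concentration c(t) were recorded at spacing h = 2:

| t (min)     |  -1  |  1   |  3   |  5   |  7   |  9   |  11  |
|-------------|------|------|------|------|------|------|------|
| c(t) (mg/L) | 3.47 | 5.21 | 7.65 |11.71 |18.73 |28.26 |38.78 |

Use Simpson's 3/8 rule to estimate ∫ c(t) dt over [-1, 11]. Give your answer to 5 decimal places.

h = 2, n = 6.
(3h/8)·[y₀ + 3y₁ + 3y₂ + 2y₃ + 3y₄ + 3y₅ + y₆] = 0.75·(245.22) = 183.91500.

183.91500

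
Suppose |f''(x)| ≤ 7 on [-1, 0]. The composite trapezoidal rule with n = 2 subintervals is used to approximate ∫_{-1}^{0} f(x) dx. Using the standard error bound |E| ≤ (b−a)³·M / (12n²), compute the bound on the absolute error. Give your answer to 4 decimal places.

0.1458

|E| ≤ (1)³·7 / (12·2²) = 7/48 = 0.1458.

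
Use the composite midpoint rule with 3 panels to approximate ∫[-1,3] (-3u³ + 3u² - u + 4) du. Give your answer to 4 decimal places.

h = (3 − (-1))/3 = 1.333333.
Midpoints m₁,…,m₃ = -0.333333, 1, 2.333333.
f(m₁)=4.777778, f(m₂)=3, f(m₃)=-20.111111.
h·[f(m₁) + f(m₂) + f(m₃)] = 1.333333·(-12.333333) = -16.4444.

-16.4444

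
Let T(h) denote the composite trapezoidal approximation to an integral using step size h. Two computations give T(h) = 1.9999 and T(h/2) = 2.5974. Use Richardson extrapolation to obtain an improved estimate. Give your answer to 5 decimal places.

2.79657

R = (4·T(h/2) − T(h)) / 3 = (4·2.5974 − 1.9999)/3 = (8.3897)/3 = 2.79657.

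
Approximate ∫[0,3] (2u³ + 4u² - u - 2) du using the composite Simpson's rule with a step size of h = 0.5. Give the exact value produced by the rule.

66

h = (3 − 0)/6 = 0.5.
Nodes u₀,…,u₆ = 0, 0.5, 1, 1.5, 2, 2.5, 3.
f(u) = 2u³ + 4u² - u - 2: f₀=-2, f₁=-1.25, f₂=3, f₃=12.25, f₄=28, f₅=51.75, f₆=85.
(h/3)·[f₀ + 4f₁ + 2f₂ + 4f₃ + 2f₄ + 4f₅ + f₆] = 0.166667·(396) = 66.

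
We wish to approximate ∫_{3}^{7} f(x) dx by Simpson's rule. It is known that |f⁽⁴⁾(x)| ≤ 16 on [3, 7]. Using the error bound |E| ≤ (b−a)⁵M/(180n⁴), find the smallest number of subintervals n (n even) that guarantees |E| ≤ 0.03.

Need 16384/(180n⁴) ≤ 0.03.
n⁴ ≥ 16384/(180·0.03) = 3034.07 ⇒ n ≥ 7.4218, so the smallest even n is 8. (n must be even for Simpson's rule.)

8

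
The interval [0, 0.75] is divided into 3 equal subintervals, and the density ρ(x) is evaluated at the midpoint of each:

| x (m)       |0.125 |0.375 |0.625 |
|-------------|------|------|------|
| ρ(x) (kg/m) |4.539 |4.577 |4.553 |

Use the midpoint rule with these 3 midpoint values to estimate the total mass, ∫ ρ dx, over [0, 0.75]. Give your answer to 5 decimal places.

3.41725

h = 0.25, n = 3.
h·[y(m₁) + y(m₂) + y(m₃)] = 0.25·(13.669) = 3.41725.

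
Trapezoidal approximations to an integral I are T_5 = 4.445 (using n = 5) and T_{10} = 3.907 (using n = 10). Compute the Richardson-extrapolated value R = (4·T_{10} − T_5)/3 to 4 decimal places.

3.7277

R = (4·T_{10} − T_5) / 3 = (4·3.907 − 4.445)/3 = (11.183)/3 = 3.7277.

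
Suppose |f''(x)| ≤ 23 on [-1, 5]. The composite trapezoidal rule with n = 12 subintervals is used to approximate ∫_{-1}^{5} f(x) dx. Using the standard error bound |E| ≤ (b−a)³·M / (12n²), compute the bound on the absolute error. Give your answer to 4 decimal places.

2.8750

|E| ≤ (6)³·23 / (12·12²) = 4968/1728 = 2.8750.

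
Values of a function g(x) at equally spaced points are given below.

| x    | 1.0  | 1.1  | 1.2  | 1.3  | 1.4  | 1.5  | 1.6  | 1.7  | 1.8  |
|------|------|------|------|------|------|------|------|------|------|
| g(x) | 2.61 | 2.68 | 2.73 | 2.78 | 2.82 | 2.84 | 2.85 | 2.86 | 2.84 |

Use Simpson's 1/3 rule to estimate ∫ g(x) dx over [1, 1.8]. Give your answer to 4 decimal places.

h = 0.1, n = 8.
(h/3)·[y₀ + 4y₁ + 2y₂ + 4y₃ + 2y₄ + 4y₅ + 2y₆ + 4y₇ + y₈] = 0.033333·(66.89) = 2.2297.

2.2297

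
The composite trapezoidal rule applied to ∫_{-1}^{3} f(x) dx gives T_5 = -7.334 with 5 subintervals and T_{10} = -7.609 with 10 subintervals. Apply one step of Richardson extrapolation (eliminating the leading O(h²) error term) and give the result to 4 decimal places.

-7.7007

R = (4·T_{10} − T_5) / 3 = (4·(-7.609) − (-7.334))/3 = (-23.102)/3 = -7.7007.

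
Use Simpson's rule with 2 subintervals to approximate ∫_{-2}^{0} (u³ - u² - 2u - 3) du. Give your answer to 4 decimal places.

-8.6667

h = (0 − (-2))/2 = 1.
Nodes u₀,…,u₂ = -2, -1, 0.
f(u) = u³ - u² - 2u - 3: f₀=-11, f₁=-3, f₂=-3.
(h/3)·[f₀ + 4f₁ + f₂] = 0.333333·(-26) = -8.6667.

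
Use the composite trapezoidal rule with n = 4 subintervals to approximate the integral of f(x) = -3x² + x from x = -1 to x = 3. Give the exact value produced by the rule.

-26

h = (3 − (-1))/4 = 1.
Nodes x₀,…,x₄ = -1, 0, 1, 2, 3.
f(x) = -3x² + x: f₀=-4, f₁=0, f₂=-2, f₃=-10, f₄=-24.
(h/2)·[f₀ + 2f₁ + 2f₂ + 2f₃ + f₄] = 0.5·(-52) = -26.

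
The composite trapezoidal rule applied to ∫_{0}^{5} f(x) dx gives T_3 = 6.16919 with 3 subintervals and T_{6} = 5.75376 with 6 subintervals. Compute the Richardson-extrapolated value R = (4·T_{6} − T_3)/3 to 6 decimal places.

5.615283

R = (4·T_{6} − T_3) / 3 = (4·5.75376 − 6.16919)/3 = (16.84585)/3 = 5.615283.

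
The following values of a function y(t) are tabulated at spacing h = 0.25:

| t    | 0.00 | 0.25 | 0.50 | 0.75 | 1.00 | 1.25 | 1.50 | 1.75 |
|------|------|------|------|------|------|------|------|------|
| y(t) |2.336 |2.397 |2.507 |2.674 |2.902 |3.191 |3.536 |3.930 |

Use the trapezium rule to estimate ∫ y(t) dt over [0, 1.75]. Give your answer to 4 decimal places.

h = 0.25, n = 7.
(h/2)·[y₀ + 2y₁ + 2y₂ + 2y₃ + 2y₄ + 2y₅ + 2y₆ + y₇] = 0.125·(40.680) = 5.0850.

5.0850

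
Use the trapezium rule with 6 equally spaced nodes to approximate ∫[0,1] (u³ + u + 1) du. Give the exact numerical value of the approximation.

h = (1 − 0)/5 = 0.2.
Nodes u₀,…,u₅ = 0, 0.2, 0.4, 0.6, 0.8, 1.
f(u) = u³ + u + 1: f₀=1, f₁=1.208, f₂=1.464, f₃=1.816, f₄=2.312, f₅=3.
(h/2)·[f₀ + 2f₁ + 2f₂ + 2f₃ + 2f₄ + f₅] = 0.1·(17.6) = 1.76.

1.76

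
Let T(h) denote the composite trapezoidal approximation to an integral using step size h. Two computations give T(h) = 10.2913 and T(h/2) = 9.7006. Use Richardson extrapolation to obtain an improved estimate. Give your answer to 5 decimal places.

9.50370

R = (4·T(h/2) − T(h)) / 3 = (4·9.7006 − 10.2913)/3 = (28.5111)/3 = 9.50370.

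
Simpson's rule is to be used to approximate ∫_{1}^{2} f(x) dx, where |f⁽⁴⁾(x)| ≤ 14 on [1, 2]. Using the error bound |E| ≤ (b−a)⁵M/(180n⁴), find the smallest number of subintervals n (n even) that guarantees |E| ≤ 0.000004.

Need 14/(180n⁴) ≤ 0.000004.
n⁴ ≥ 14/(180·0.000004) = 19444.4 ⇒ n ≥ 11.8086, so the smallest even n is 12. (n must be even for Simpson's rule.)

12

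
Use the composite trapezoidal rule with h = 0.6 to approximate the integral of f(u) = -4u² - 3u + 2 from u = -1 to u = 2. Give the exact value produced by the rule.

-11.22

h = (2 − (-1))/5 = 0.6.
Nodes u₀,…,u₅ = -1, -0.4, 0.2, 0.8, 1.4, 2.
f(u) = -4u² - 3u + 2: f₀=1, f₁=2.56, f₂=1.24, f₃=-2.96, f₄=-10.04, f₅=-20.
(h/2)·[f₀ + 2f₁ + 2f₂ + 2f₃ + 2f₄ + f₅] = 0.3·(-37.4) = -11.22.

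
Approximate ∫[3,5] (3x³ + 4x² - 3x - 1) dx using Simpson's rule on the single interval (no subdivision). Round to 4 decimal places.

S = (b−a)/6 · [f(3) + 4f(4) + f(5)] = 0.333333·[107 + 4·243 + 459] = 512.6667.

512.6667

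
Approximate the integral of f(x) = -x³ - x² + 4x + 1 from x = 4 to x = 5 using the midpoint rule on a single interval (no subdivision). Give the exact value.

M = (b−a)·f(4.5) = 1·(-92.375) = -92.375.

-92.375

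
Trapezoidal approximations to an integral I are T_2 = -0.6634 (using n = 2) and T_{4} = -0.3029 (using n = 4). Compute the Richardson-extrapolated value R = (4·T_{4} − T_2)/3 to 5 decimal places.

-0.18273

R = (4·T_{4} − T_2) / 3 = (4·(-0.3029) − (-0.6634))/3 = (-0.5482)/3 = -0.18273.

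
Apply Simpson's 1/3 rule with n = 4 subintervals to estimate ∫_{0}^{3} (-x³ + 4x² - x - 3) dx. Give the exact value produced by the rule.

2.25

h = (3 − 0)/4 = 0.75.
Nodes x₀,…,x₄ = 0, 0.75, 1.5, 2.25, 3.
f(x) = -x³ + 4x² - x - 3: f₀=-3, f₁=-1.921875, f₂=1.125, f₃=3.609375, f₄=3.
(h/3)·[f₀ + 4f₁ + 2f₂ + 4f₃ + f₄] = 0.25·(9) = 2.25.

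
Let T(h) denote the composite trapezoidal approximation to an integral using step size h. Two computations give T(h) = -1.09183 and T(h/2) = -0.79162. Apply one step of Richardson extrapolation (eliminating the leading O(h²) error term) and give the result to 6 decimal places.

R = (4·T(h/2) − T(h)) / 3 = (4·(-0.79162) − (-1.09183))/3 = (-2.07465)/3 = -0.691550.

-0.691550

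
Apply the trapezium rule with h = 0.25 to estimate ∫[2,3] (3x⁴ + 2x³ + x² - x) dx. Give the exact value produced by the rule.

h = (3 − 2)/4 = 0.25.
Nodes x₀,…,x₄ = 2, 2.25, 2.5, 2.75, 3.
f(x) = 3x⁴ + 2x³ + x² - x: f₀=66, f₁=102.48046875, f₂=152.1875, f₃=217.98046875, f₄=303.
(h/2)·[f₀ + 2f₁ + 2f₂ + 2f₃ + f₄] = 0.125·(1314.296875) = 164.287109375.

164.287109375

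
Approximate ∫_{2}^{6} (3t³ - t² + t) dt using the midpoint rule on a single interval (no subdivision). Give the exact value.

720

M = (b−a)·f(4) = 4·(180) = 720.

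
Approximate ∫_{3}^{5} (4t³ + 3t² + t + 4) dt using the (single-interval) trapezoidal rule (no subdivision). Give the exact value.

726

T = (b−a)/2 · [f(3) + f(5)] = 1·[142 + 584] = 726.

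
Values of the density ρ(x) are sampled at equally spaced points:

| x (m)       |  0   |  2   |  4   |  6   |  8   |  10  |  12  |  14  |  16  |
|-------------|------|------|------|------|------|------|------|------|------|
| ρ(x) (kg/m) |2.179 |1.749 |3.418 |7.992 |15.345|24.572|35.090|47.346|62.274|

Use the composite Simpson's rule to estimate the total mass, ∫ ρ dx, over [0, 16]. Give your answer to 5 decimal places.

332.53000

h = 2, n = 8.
(h/3)·[y₀ + 4y₁ + 2y₂ + 4y₃ + 2y₄ + 4y₅ + 2y₆ + 4y₇ + y₈] = 0.666667·(498.795) = 332.53000.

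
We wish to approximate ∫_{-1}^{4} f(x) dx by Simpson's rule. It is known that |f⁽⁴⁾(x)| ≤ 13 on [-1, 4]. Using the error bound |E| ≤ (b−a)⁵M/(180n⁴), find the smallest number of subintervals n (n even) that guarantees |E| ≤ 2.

Need 40625/(180n⁴) ≤ 2.
n⁴ ≥ 40625/(180·2) = 112.847 ⇒ n ≥ 3.2593, so the smallest even n is 4. (n must be even for Simpson's rule.)

4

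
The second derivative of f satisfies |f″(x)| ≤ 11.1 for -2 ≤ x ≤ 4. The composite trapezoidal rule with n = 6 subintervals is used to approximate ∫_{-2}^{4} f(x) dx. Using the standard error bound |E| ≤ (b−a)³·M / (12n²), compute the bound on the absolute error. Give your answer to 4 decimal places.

5.5500

|E| ≤ (6)³·11.1 / (12·6²) = 2397.6/432 = 5.5500.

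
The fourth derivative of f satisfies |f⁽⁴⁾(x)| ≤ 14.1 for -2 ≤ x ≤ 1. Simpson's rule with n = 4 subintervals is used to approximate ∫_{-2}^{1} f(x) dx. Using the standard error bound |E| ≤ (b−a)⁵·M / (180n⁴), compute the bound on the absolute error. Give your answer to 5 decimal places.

|E| ≤ (3)⁵·14.1 / (180·4⁴) = 3426.3/46080 = 0.07436.

0.07436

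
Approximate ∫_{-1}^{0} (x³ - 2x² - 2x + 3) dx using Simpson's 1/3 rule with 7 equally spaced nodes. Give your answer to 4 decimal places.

3.0833

h = (0 − (-1))/6 = 0.166667.
Nodes x₀,…,x₆ = -1, -0.833333, -0.666667, -0.5, -0.333333, -0.166667, 0.
f(x) = x³ - 2x² - 2x + 3: f₀=2, f₁=2.699074, f₂=3.148148, f₃=3.375, f₄=3.407407, f₅=3.273148, f₆=3.
(h/3)·[f₀ + 4f₁ + 2f₂ + 4f₃ + 2f₄ + 4f₅ + f₆] = 0.055556·(55.5) = 3.0833.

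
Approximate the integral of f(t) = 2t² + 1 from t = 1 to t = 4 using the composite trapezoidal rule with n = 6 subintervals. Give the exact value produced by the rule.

h = (4 − 1)/6 = 0.5.
Nodes t₀,…,t₆ = 1, 1.5, 2, 2.5, 3, 3.5, 4.
f(t) = 2t² + 1: f₀=3, f₁=5.5, f₂=9, f₃=13.5, f₄=19, f₅=25.5, f₆=33.
(h/2)·[f₀ + 2f₁ + 2f₂ + 2f₃ + 2f₄ + 2f₅ + f₆] = 0.25·(181) = 45.25.

45.25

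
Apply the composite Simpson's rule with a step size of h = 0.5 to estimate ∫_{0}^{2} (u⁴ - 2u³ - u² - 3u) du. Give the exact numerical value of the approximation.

-10.25

h = (2 − 0)/4 = 0.5.
Nodes u₀,…,u₄ = 0, 0.5, 1, 1.5, 2.
f(u) = u⁴ - 2u³ - u² - 3u: f₀=0, f₁=-1.9375, f₂=-5, f₃=-8.4375, f₄=-10.
(h/3)·[f₀ + 4f₁ + 2f₂ + 4f₃ + f₄] = 0.166667·(-61.5) = -10.25.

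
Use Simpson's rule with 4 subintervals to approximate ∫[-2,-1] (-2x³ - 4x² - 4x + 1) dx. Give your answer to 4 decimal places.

5.1667

h = (-1 − (-2))/4 = 0.25.
Nodes x₀,…,x₄ = -2, -1.75, -1.5, -1.25, -1.
f(x) = -2x³ - 4x² - 4x + 1: f₀=9, f₁=6.46875, f₂=4.75, f₃=3.65625, f₄=3.
(h/3)·[f₀ + 4f₁ + 2f₂ + 4f₃ + f₄] = 0.083333·(62) = 5.1667.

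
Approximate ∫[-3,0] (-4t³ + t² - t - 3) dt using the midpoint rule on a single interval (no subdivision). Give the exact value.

M = (b−a)·f(-1.5) = 3·(14.25) = 42.75.

42.75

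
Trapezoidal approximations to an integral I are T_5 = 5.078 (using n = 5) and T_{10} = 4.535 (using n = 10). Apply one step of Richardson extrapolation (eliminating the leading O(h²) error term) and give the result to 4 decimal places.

4.3540

R = (4·T_{10} − T_5) / 3 = (4·4.535 − 5.078)/3 = (13.062)/3 = 4.3540.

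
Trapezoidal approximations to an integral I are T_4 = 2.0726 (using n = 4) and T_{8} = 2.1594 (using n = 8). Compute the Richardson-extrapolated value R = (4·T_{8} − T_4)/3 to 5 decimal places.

2.18833

R = (4·T_{8} − T_4) / 3 = (4·2.1594 − 2.0726)/3 = (6.5650)/3 = 2.18833.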